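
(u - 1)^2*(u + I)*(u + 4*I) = u^4 - 2*u^3 + 5*I*u^3 - 3*u^2 - 10*I*u^2 + 8*u + 5*I*u - 4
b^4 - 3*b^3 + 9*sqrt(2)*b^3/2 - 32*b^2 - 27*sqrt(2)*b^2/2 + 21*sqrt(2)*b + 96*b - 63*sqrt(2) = (b - 3)*(b - 3*sqrt(2)/2)*(b - sqrt(2))*(b + 7*sqrt(2))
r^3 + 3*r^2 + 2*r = r*(r + 1)*(r + 2)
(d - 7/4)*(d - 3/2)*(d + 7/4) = d^3 - 3*d^2/2 - 49*d/16 + 147/32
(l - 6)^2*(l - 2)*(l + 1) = l^4 - 13*l^3 + 46*l^2 - 12*l - 72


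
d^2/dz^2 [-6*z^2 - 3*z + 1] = -12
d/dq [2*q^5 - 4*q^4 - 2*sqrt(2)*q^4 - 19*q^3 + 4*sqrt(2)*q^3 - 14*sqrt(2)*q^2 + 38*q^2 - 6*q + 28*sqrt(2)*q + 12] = 10*q^4 - 16*q^3 - 8*sqrt(2)*q^3 - 57*q^2 + 12*sqrt(2)*q^2 - 28*sqrt(2)*q + 76*q - 6 + 28*sqrt(2)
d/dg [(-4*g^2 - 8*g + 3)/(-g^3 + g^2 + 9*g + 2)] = (-4*g^4 - 16*g^3 - 19*g^2 - 22*g - 43)/(g^6 - 2*g^5 - 17*g^4 + 14*g^3 + 85*g^2 + 36*g + 4)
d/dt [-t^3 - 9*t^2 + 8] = 3*t*(-t - 6)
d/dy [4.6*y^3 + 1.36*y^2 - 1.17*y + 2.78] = 13.8*y^2 + 2.72*y - 1.17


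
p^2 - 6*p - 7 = (p - 7)*(p + 1)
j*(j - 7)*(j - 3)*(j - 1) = j^4 - 11*j^3 + 31*j^2 - 21*j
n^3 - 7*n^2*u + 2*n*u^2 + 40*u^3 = (n - 5*u)*(n - 4*u)*(n + 2*u)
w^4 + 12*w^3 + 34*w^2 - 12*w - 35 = (w - 1)*(w + 1)*(w + 5)*(w + 7)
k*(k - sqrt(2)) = k^2 - sqrt(2)*k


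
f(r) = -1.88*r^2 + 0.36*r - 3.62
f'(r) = 0.36 - 3.76*r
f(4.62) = -42.08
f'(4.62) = -17.01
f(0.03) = -3.61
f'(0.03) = 0.25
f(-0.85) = -5.28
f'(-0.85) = 3.56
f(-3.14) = -23.29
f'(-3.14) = 12.17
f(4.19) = -35.12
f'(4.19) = -15.39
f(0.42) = -3.80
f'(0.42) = -1.22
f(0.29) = -3.67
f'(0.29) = -0.73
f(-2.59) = -17.16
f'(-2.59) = 10.10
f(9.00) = -152.66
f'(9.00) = -33.48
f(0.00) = -3.62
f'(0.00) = 0.36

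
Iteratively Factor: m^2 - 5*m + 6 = (m - 2)*(m - 3)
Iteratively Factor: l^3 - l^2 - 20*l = (l)*(l^2 - l - 20) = l*(l + 4)*(l - 5)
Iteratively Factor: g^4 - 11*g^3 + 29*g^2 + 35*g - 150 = (g - 3)*(g^3 - 8*g^2 + 5*g + 50) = (g - 3)*(g + 2)*(g^2 - 10*g + 25) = (g - 5)*(g - 3)*(g + 2)*(g - 5)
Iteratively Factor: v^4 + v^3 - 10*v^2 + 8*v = (v)*(v^3 + v^2 - 10*v + 8) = v*(v + 4)*(v^2 - 3*v + 2) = v*(v - 2)*(v + 4)*(v - 1)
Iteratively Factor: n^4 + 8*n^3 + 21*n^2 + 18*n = (n)*(n^3 + 8*n^2 + 21*n + 18) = n*(n + 2)*(n^2 + 6*n + 9) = n*(n + 2)*(n + 3)*(n + 3)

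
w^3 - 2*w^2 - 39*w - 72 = (w - 8)*(w + 3)^2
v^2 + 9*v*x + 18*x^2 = (v + 3*x)*(v + 6*x)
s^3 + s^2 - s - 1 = (s - 1)*(s + 1)^2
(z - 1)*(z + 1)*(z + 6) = z^3 + 6*z^2 - z - 6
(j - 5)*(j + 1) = j^2 - 4*j - 5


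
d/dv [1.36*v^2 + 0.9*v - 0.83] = 2.72*v + 0.9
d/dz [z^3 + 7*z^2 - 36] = z*(3*z + 14)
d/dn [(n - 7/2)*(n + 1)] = 2*n - 5/2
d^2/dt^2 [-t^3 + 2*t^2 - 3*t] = 4 - 6*t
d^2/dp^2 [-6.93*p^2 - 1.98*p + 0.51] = -13.8600000000000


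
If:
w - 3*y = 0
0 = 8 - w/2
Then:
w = 16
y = 16/3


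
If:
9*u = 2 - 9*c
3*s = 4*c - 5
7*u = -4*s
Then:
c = -46/15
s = -259/45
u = 148/45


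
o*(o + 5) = o^2 + 5*o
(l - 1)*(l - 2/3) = l^2 - 5*l/3 + 2/3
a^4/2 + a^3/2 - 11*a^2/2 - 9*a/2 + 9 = (a/2 + 1)*(a - 3)*(a - 1)*(a + 3)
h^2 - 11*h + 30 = (h - 6)*(h - 5)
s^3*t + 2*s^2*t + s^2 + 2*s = s*(s + 2)*(s*t + 1)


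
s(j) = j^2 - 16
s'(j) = 2*j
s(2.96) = -7.24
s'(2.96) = 5.92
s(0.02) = -16.00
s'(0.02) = 0.04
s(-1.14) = -14.70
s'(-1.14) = -2.28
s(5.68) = 16.26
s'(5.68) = 11.36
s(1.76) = -12.90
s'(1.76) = 3.52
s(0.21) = -15.96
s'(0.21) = 0.42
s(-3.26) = -5.37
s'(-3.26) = -6.52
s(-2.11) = -11.55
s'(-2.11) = -4.22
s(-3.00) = -7.00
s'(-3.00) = -6.00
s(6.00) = 20.00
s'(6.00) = 12.00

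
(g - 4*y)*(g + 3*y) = g^2 - g*y - 12*y^2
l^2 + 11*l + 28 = (l + 4)*(l + 7)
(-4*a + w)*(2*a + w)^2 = -16*a^3 - 12*a^2*w + w^3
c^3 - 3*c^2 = c^2*(c - 3)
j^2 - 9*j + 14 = (j - 7)*(j - 2)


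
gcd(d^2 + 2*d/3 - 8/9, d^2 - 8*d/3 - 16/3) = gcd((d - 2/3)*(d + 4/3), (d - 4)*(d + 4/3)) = d + 4/3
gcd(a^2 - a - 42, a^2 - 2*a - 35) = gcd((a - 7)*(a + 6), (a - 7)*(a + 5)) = a - 7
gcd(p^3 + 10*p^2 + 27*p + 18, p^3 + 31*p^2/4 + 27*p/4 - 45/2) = p^2 + 9*p + 18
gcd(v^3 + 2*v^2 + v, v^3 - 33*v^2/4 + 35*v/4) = v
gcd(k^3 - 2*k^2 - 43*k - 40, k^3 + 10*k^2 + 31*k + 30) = k + 5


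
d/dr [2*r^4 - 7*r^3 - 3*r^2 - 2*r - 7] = 8*r^3 - 21*r^2 - 6*r - 2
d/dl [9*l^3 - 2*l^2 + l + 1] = 27*l^2 - 4*l + 1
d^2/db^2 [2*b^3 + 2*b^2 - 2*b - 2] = 12*b + 4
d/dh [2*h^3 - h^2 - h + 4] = 6*h^2 - 2*h - 1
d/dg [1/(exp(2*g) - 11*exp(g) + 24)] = (11 - 2*exp(g))*exp(g)/(exp(2*g) - 11*exp(g) + 24)^2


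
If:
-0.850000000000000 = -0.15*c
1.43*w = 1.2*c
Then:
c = 5.67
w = 4.76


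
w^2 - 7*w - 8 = (w - 8)*(w + 1)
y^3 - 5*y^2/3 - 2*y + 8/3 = (y - 2)*(y - 1)*(y + 4/3)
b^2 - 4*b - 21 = (b - 7)*(b + 3)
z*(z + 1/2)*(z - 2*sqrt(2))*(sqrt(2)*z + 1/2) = sqrt(2)*z^4 - 7*z^3/2 + sqrt(2)*z^3/2 - 7*z^2/4 - sqrt(2)*z^2 - sqrt(2)*z/2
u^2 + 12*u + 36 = (u + 6)^2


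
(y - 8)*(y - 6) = y^2 - 14*y + 48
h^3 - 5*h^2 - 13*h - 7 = (h - 7)*(h + 1)^2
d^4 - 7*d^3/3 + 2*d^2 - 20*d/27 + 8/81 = (d - 2/3)^3*(d - 1/3)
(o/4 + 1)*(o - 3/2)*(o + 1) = o^3/4 + 7*o^2/8 - 7*o/8 - 3/2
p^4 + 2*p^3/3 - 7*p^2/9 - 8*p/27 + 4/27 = (p - 2/3)*(p - 1/3)*(p + 2/3)*(p + 1)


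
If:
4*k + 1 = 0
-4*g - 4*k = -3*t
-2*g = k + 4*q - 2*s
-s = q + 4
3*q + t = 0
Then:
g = 101/8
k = -1/4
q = -11/2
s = 3/2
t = 33/2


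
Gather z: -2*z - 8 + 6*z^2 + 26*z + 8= 6*z^2 + 24*z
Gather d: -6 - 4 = -10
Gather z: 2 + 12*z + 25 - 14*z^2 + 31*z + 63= -14*z^2 + 43*z + 90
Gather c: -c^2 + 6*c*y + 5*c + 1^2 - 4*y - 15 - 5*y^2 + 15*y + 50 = -c^2 + c*(6*y + 5) - 5*y^2 + 11*y + 36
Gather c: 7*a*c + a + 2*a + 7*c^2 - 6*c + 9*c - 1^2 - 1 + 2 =3*a + 7*c^2 + c*(7*a + 3)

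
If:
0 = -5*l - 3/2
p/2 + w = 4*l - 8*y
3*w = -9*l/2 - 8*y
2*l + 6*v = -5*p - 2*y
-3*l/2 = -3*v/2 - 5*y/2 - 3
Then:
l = -3/10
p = 477/230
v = -2687/1840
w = 165/92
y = -927/1840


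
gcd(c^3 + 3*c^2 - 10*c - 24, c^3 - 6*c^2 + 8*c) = 1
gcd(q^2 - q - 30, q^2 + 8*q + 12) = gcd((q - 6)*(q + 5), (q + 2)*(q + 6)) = 1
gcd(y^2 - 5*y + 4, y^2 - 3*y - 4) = y - 4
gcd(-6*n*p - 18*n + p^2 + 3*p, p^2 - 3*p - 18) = p + 3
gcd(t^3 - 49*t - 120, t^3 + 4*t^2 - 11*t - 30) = t + 5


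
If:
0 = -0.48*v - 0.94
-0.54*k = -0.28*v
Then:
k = -1.02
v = -1.96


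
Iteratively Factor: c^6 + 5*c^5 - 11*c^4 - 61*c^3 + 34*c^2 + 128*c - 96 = (c + 2)*(c^5 + 3*c^4 - 17*c^3 - 27*c^2 + 88*c - 48) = (c + 2)*(c + 4)*(c^4 - c^3 - 13*c^2 + 25*c - 12) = (c - 1)*(c + 2)*(c + 4)*(c^3 - 13*c + 12) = (c - 3)*(c - 1)*(c + 2)*(c + 4)*(c^2 + 3*c - 4) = (c - 3)*(c - 1)^2*(c + 2)*(c + 4)*(c + 4)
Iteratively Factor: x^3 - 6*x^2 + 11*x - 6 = (x - 2)*(x^2 - 4*x + 3) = (x - 2)*(x - 1)*(x - 3)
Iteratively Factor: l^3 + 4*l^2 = (l)*(l^2 + 4*l) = l*(l + 4)*(l)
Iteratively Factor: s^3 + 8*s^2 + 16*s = (s)*(s^2 + 8*s + 16) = s*(s + 4)*(s + 4)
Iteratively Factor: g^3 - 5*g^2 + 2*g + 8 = (g - 4)*(g^2 - g - 2) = (g - 4)*(g + 1)*(g - 2)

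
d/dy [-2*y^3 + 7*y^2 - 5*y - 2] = -6*y^2 + 14*y - 5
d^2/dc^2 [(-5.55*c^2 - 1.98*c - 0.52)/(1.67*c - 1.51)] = (7.105427357601e-15*c - 38.195498)/(4.657463*c^3 - 12.633717*c^2 + 11.423301*c - 3.442951)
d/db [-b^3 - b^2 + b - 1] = -3*b^2 - 2*b + 1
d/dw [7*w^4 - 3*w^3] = w^2*(28*w - 9)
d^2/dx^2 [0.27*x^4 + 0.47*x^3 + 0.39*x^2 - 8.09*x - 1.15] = 3.24*x^2 + 2.82*x + 0.78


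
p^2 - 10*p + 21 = (p - 7)*(p - 3)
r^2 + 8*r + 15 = (r + 3)*(r + 5)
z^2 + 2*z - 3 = (z - 1)*(z + 3)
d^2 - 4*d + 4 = (d - 2)^2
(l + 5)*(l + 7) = l^2 + 12*l + 35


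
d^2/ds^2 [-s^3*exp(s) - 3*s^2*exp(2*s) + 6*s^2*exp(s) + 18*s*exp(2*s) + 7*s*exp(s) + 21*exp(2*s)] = (-s^3 - 12*s^2*exp(s) + 48*s*exp(s) + 25*s + 150*exp(s) + 26)*exp(s)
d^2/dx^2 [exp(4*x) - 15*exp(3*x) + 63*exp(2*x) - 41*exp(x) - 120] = (16*exp(3*x) - 135*exp(2*x) + 252*exp(x) - 41)*exp(x)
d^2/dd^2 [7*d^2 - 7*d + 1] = 14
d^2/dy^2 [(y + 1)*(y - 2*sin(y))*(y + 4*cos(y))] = 2*y^2*sin(y) - 4*y^2*cos(y) - 14*y*sin(y) + 16*y*sin(2*y) - 12*y*cos(y) + 6*y - 12*sin(y) + 4*cos(y) - 16*sqrt(2)*cos(2*y + pi/4) + 2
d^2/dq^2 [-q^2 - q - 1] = -2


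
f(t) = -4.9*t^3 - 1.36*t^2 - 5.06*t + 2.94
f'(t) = -14.7*t^2 - 2.72*t - 5.06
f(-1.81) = 36.70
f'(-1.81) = -48.30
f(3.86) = -318.67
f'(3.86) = -234.58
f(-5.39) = 758.00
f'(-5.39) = -417.47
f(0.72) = -3.24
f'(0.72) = -14.64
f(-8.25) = 2703.55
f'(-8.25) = -983.14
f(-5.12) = 650.86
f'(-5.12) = -376.49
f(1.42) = -21.02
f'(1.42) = -38.56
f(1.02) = -8.84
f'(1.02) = -23.13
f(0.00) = 2.94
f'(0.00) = -5.06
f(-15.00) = 16310.34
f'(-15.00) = -3271.76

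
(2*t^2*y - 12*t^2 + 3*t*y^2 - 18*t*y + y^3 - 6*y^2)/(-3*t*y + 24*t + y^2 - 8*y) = (-2*t^2*y + 12*t^2 - 3*t*y^2 + 18*t*y - y^3 + 6*y^2)/(3*t*y - 24*t - y^2 + 8*y)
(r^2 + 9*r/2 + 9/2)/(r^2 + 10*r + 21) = (r + 3/2)/(r + 7)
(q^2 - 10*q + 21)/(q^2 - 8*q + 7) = (q - 3)/(q - 1)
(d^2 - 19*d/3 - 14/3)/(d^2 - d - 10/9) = 3*(d - 7)/(3*d - 5)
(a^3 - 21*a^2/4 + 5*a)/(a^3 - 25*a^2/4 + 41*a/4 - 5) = a/(a - 1)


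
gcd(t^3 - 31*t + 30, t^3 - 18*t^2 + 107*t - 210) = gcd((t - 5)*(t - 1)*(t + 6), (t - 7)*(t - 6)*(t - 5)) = t - 5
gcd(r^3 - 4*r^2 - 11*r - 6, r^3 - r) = r + 1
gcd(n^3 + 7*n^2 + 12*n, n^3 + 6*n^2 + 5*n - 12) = n^2 + 7*n + 12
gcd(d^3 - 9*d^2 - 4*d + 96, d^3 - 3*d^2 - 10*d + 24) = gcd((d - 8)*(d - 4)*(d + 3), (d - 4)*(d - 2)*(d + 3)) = d^2 - d - 12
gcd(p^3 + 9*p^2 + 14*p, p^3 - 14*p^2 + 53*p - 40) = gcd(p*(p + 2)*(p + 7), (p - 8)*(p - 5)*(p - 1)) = 1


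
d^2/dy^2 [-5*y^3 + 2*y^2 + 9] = 4 - 30*y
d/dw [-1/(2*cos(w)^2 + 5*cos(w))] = -(4*cos(w) + 5)*sin(w)/((2*cos(w) + 5)^2*cos(w)^2)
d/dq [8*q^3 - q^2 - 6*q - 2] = 24*q^2 - 2*q - 6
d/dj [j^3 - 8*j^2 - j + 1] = 3*j^2 - 16*j - 1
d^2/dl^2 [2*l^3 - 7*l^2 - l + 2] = 12*l - 14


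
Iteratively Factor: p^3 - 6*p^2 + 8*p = (p - 2)*(p^2 - 4*p) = (p - 4)*(p - 2)*(p)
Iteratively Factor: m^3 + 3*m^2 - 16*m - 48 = (m + 4)*(m^2 - m - 12) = (m - 4)*(m + 4)*(m + 3)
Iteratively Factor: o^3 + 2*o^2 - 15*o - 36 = (o + 3)*(o^2 - o - 12) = (o + 3)^2*(o - 4)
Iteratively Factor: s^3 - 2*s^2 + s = (s - 1)*(s^2 - s) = (s - 1)^2*(s)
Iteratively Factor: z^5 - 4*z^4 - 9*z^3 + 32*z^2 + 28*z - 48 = (z - 4)*(z^4 - 9*z^2 - 4*z + 12) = (z - 4)*(z + 2)*(z^3 - 2*z^2 - 5*z + 6) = (z - 4)*(z - 1)*(z + 2)*(z^2 - z - 6) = (z - 4)*(z - 1)*(z + 2)^2*(z - 3)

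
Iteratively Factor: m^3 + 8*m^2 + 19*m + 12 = (m + 3)*(m^2 + 5*m + 4) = (m + 1)*(m + 3)*(m + 4)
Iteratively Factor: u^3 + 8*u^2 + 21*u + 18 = (u + 3)*(u^2 + 5*u + 6) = (u + 3)^2*(u + 2)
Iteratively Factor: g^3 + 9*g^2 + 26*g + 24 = (g + 2)*(g^2 + 7*g + 12) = (g + 2)*(g + 4)*(g + 3)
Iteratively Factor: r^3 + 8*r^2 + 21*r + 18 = (r + 3)*(r^2 + 5*r + 6) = (r + 2)*(r + 3)*(r + 3)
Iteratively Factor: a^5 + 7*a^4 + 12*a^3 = (a + 4)*(a^4 + 3*a^3) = a*(a + 4)*(a^3 + 3*a^2) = a*(a + 3)*(a + 4)*(a^2) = a^2*(a + 3)*(a + 4)*(a)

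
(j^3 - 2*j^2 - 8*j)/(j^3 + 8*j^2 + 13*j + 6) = j*(j^2 - 2*j - 8)/(j^3 + 8*j^2 + 13*j + 6)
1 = 1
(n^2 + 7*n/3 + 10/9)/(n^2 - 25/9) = (3*n + 2)/(3*n - 5)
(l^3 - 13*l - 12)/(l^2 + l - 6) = (l^2 - 3*l - 4)/(l - 2)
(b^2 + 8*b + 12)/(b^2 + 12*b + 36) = (b + 2)/(b + 6)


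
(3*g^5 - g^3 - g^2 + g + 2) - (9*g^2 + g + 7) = 3*g^5 - g^3 - 10*g^2 - 5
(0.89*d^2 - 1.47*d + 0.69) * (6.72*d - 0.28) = 5.9808*d^3 - 10.1276*d^2 + 5.0484*d - 0.1932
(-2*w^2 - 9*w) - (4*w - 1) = -2*w^2 - 13*w + 1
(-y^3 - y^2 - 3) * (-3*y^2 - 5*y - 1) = 3*y^5 + 8*y^4 + 6*y^3 + 10*y^2 + 15*y + 3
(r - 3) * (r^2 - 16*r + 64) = r^3 - 19*r^2 + 112*r - 192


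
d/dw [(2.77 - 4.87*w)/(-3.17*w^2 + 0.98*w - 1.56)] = (-15.4379*w^2 + 17.5618*w + 4.8826)/(10.0489*w^4 - 6.2132*w^3 + 10.8508*w^2 - 3.0576*w + 2.4336)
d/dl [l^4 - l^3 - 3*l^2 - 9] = l*(4*l^2 - 3*l - 6)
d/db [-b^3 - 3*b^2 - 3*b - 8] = -3*b^2 - 6*b - 3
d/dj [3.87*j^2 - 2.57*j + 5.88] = 7.74*j - 2.57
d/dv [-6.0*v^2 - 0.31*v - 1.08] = -12.0*v - 0.31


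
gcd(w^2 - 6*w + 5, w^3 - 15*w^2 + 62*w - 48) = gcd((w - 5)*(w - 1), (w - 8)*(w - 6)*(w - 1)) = w - 1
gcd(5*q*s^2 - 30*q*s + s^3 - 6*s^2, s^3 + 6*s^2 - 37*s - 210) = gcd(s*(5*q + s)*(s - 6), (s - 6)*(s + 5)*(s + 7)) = s - 6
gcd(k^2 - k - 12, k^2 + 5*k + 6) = k + 3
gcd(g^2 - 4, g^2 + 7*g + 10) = g + 2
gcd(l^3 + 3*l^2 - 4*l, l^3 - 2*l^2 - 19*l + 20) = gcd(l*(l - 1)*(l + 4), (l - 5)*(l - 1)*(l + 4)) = l^2 + 3*l - 4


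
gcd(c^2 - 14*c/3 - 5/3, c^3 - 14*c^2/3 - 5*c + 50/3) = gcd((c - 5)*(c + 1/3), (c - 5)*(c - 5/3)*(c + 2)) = c - 5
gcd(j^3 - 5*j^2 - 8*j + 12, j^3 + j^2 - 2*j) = j^2 + j - 2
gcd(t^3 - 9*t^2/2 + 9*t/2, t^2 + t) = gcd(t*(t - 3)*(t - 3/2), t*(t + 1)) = t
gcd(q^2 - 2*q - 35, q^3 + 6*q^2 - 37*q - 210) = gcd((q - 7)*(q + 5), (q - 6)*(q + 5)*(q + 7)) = q + 5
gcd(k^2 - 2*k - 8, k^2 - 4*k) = k - 4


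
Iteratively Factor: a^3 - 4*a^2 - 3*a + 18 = (a - 3)*(a^2 - a - 6) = (a - 3)*(a + 2)*(a - 3)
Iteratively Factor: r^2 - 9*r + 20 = (r - 4)*(r - 5)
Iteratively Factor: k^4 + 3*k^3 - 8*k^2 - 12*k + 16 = (k - 2)*(k^3 + 5*k^2 + 2*k - 8) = (k - 2)*(k - 1)*(k^2 + 6*k + 8) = (k - 2)*(k - 1)*(k + 4)*(k + 2)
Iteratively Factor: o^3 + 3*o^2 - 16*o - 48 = (o + 3)*(o^2 - 16) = (o + 3)*(o + 4)*(o - 4)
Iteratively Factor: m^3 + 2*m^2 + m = (m)*(m^2 + 2*m + 1) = m*(m + 1)*(m + 1)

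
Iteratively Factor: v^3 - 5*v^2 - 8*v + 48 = (v - 4)*(v^2 - v - 12) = (v - 4)^2*(v + 3)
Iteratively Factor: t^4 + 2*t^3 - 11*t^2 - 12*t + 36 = (t + 3)*(t^3 - t^2 - 8*t + 12) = (t - 2)*(t + 3)*(t^2 + t - 6) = (t - 2)^2*(t + 3)*(t + 3)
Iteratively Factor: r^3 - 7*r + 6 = (r - 1)*(r^2 + r - 6) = (r - 2)*(r - 1)*(r + 3)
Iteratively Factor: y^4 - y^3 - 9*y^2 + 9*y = (y - 3)*(y^3 + 2*y^2 - 3*y) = y*(y - 3)*(y^2 + 2*y - 3) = y*(y - 3)*(y - 1)*(y + 3)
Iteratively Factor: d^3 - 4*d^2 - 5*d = (d + 1)*(d^2 - 5*d) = (d - 5)*(d + 1)*(d)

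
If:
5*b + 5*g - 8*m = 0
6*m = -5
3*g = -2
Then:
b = -2/3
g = -2/3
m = -5/6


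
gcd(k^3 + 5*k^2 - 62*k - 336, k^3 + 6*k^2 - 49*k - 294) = k^2 + 13*k + 42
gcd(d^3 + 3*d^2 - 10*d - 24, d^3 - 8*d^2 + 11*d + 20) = 1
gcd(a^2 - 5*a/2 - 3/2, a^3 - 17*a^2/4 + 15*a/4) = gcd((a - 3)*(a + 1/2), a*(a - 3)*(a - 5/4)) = a - 3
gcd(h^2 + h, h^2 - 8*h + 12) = 1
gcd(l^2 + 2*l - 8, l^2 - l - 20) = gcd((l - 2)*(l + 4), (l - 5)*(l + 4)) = l + 4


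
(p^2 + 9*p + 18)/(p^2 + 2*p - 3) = (p + 6)/(p - 1)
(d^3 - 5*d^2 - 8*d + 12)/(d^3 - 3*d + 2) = (d - 6)/(d - 1)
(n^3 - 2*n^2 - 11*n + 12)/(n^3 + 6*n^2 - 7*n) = (n^2 - n - 12)/(n*(n + 7))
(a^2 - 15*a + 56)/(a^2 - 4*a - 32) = (a - 7)/(a + 4)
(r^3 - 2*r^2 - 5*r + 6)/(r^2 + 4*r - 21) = (r^2 + r - 2)/(r + 7)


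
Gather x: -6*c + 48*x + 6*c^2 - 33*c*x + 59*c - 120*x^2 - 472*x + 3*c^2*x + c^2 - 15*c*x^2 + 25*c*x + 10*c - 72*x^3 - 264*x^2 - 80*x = 7*c^2 + 63*c - 72*x^3 + x^2*(-15*c - 384) + x*(3*c^2 - 8*c - 504)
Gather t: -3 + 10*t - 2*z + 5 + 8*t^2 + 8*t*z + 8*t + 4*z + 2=8*t^2 + t*(8*z + 18) + 2*z + 4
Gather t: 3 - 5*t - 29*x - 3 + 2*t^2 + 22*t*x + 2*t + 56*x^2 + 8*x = 2*t^2 + t*(22*x - 3) + 56*x^2 - 21*x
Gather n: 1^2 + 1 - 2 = 0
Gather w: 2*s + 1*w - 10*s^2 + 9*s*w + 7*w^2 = -10*s^2 + 2*s + 7*w^2 + w*(9*s + 1)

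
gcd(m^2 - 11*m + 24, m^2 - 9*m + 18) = m - 3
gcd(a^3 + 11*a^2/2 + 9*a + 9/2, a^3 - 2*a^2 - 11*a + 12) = a + 3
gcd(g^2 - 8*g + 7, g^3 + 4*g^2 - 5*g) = g - 1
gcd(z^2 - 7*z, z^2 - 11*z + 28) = z - 7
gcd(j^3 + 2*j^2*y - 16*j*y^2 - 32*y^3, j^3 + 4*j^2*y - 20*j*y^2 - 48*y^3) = -j^2 + 2*j*y + 8*y^2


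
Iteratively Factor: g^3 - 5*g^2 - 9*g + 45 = (g - 3)*(g^2 - 2*g - 15) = (g - 3)*(g + 3)*(g - 5)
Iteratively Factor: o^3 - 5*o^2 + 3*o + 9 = (o - 3)*(o^2 - 2*o - 3) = (o - 3)*(o + 1)*(o - 3)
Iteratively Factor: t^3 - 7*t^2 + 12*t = (t - 3)*(t^2 - 4*t) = (t - 4)*(t - 3)*(t)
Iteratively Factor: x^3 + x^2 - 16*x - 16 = (x - 4)*(x^2 + 5*x + 4) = (x - 4)*(x + 4)*(x + 1)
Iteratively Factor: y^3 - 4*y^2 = (y)*(y^2 - 4*y) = y^2*(y - 4)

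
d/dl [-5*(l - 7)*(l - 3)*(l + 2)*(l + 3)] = -20*l^3 + 75*l^2 + 230*l - 225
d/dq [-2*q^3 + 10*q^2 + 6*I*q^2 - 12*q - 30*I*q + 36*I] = -6*q^2 + q*(20 + 12*I) - 12 - 30*I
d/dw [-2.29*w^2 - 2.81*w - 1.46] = -4.58*w - 2.81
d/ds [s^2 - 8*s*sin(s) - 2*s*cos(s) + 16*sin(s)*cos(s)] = 2*s*sin(s) - 8*s*cos(s) + 2*s - 8*sin(s) - 2*cos(s) + 16*cos(2*s)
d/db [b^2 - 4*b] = 2*b - 4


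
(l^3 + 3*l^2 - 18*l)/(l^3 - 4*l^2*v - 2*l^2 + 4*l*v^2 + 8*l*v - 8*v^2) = l*(l^2 + 3*l - 18)/(l^3 - 4*l^2*v - 2*l^2 + 4*l*v^2 + 8*l*v - 8*v^2)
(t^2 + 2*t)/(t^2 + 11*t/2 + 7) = 2*t/(2*t + 7)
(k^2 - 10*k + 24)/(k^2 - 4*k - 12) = (k - 4)/(k + 2)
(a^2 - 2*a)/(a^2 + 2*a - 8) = a/(a + 4)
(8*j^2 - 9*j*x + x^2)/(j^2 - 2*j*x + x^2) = (-8*j + x)/(-j + x)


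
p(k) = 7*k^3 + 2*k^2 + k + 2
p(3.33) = 285.99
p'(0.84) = 19.18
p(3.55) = 343.93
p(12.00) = 12398.00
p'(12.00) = 3073.00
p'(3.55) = 279.85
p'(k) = 21*k^2 + 4*k + 1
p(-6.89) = -2199.53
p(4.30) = 599.83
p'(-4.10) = 337.61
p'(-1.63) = 50.27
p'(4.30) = 406.49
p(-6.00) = -1444.00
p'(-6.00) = 733.00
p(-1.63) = -24.63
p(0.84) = 8.40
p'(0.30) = 4.09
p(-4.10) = -450.93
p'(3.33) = 247.19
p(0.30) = 2.67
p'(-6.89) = 970.35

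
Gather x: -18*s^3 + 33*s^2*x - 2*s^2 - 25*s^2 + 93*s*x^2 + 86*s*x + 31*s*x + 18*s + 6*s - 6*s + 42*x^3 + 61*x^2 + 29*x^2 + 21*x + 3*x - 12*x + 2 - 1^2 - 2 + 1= -18*s^3 - 27*s^2 + 18*s + 42*x^3 + x^2*(93*s + 90) + x*(33*s^2 + 117*s + 12)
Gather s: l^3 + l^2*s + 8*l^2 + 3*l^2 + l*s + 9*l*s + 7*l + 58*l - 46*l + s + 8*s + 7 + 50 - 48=l^3 + 11*l^2 + 19*l + s*(l^2 + 10*l + 9) + 9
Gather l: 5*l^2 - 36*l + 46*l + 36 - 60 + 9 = 5*l^2 + 10*l - 15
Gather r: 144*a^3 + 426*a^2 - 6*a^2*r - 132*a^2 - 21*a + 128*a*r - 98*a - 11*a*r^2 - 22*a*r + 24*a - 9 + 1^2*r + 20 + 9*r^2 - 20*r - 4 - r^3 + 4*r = 144*a^3 + 294*a^2 - 95*a - r^3 + r^2*(9 - 11*a) + r*(-6*a^2 + 106*a - 15) + 7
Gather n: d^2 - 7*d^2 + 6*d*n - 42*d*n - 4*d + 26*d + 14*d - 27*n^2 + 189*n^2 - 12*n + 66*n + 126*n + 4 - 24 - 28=-6*d^2 + 36*d + 162*n^2 + n*(180 - 36*d) - 48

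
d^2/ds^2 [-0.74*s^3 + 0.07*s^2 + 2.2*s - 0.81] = 0.14 - 4.44*s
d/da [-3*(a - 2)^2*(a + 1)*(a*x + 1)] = -12*a^3*x + 27*a^2*x - 9*a^2 + 18*a - 12*x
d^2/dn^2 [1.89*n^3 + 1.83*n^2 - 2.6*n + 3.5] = 11.34*n + 3.66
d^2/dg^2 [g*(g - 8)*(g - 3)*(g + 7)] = 12*g^2 - 24*g - 106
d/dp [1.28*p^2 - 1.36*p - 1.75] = 2.56*p - 1.36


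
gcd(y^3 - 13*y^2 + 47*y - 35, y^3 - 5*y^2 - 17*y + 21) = y^2 - 8*y + 7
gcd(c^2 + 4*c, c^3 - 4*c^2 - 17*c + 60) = c + 4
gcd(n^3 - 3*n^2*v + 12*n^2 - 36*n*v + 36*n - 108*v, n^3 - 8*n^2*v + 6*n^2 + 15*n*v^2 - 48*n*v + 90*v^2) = -n^2 + 3*n*v - 6*n + 18*v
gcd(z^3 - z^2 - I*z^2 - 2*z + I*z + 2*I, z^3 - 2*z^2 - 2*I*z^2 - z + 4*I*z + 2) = z^2 + z*(-2 - I) + 2*I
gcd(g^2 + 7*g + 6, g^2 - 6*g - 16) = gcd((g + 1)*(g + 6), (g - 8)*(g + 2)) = 1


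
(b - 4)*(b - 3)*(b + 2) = b^3 - 5*b^2 - 2*b + 24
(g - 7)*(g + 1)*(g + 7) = g^3 + g^2 - 49*g - 49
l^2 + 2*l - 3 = (l - 1)*(l + 3)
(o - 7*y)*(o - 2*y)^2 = o^3 - 11*o^2*y + 32*o*y^2 - 28*y^3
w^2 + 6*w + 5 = (w + 1)*(w + 5)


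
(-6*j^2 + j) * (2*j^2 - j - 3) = -12*j^4 + 8*j^3 + 17*j^2 - 3*j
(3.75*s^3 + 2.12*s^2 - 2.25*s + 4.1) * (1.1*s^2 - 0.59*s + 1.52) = 4.125*s^5 + 0.1195*s^4 + 1.9742*s^3 + 9.0599*s^2 - 5.839*s + 6.232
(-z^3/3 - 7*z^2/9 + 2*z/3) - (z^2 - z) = -z^3/3 - 16*z^2/9 + 5*z/3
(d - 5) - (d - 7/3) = -8/3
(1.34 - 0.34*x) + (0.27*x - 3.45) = -0.07*x - 2.11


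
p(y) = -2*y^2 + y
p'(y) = 1 - 4*y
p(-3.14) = -22.86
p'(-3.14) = 13.56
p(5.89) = -63.49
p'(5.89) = -22.56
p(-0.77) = -1.96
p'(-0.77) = 4.08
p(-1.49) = -5.93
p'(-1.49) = 6.96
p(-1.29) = -4.62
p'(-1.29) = 6.16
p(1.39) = -2.47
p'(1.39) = -4.56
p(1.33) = -2.21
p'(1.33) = -4.32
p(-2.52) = -15.22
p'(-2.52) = 11.08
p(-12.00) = -300.00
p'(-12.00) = 49.00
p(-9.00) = -171.00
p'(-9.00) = 37.00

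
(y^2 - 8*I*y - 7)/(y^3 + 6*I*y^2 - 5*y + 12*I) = (y - 7*I)/(y^2 + 7*I*y - 12)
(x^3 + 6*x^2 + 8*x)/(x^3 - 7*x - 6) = x*(x + 4)/(x^2 - 2*x - 3)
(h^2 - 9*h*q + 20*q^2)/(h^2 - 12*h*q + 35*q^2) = (-h + 4*q)/(-h + 7*q)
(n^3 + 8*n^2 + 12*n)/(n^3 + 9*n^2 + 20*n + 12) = n/(n + 1)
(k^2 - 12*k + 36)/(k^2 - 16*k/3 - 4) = 3*(k - 6)/(3*k + 2)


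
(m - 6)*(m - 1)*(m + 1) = m^3 - 6*m^2 - m + 6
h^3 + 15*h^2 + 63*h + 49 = (h + 1)*(h + 7)^2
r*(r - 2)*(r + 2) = r^3 - 4*r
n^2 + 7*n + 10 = (n + 2)*(n + 5)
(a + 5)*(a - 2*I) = a^2 + 5*a - 2*I*a - 10*I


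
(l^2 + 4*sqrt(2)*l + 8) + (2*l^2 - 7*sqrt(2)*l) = 3*l^2 - 3*sqrt(2)*l + 8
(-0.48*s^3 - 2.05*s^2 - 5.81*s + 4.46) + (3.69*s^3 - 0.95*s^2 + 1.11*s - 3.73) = 3.21*s^3 - 3.0*s^2 - 4.7*s + 0.73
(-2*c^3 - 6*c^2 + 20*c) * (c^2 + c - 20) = -2*c^5 - 8*c^4 + 54*c^3 + 140*c^2 - 400*c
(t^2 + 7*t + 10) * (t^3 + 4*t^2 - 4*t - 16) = t^5 + 11*t^4 + 34*t^3 - 4*t^2 - 152*t - 160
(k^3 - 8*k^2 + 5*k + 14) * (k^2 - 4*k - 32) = k^5 - 12*k^4 + 5*k^3 + 250*k^2 - 216*k - 448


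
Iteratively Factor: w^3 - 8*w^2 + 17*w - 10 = (w - 5)*(w^2 - 3*w + 2) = (w - 5)*(w - 2)*(w - 1)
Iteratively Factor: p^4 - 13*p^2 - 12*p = (p)*(p^3 - 13*p - 12) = p*(p + 3)*(p^2 - 3*p - 4) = p*(p + 1)*(p + 3)*(p - 4)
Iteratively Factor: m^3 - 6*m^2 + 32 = (m - 4)*(m^2 - 2*m - 8) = (m - 4)^2*(m + 2)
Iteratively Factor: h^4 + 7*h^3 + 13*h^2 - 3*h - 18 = (h + 3)*(h^3 + 4*h^2 + h - 6) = (h + 3)^2*(h^2 + h - 2) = (h - 1)*(h + 3)^2*(h + 2)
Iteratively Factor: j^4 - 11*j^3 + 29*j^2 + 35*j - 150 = (j - 5)*(j^3 - 6*j^2 - j + 30) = (j - 5)^2*(j^2 - j - 6) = (j - 5)^2*(j - 3)*(j + 2)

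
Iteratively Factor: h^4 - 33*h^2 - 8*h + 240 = (h - 3)*(h^3 + 3*h^2 - 24*h - 80) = (h - 5)*(h - 3)*(h^2 + 8*h + 16) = (h - 5)*(h - 3)*(h + 4)*(h + 4)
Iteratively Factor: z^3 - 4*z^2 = (z)*(z^2 - 4*z) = z*(z - 4)*(z)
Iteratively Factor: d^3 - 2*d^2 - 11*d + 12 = (d - 4)*(d^2 + 2*d - 3) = (d - 4)*(d + 3)*(d - 1)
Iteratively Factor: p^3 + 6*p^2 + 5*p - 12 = (p + 4)*(p^2 + 2*p - 3) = (p + 3)*(p + 4)*(p - 1)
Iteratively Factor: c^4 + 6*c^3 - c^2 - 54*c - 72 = (c + 3)*(c^3 + 3*c^2 - 10*c - 24) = (c - 3)*(c + 3)*(c^2 + 6*c + 8) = (c - 3)*(c + 2)*(c + 3)*(c + 4)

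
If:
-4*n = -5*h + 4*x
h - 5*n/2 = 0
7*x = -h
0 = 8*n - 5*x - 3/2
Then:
No Solution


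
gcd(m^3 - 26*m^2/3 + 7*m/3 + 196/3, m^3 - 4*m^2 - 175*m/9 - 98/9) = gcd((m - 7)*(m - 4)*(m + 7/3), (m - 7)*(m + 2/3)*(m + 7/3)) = m^2 - 14*m/3 - 49/3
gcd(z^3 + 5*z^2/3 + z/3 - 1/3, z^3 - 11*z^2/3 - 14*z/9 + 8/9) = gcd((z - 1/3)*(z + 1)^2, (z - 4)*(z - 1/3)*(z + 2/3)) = z - 1/3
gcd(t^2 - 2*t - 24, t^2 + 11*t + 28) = t + 4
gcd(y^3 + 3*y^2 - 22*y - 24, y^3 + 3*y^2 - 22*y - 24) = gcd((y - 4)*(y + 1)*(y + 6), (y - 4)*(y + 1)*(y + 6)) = y^3 + 3*y^2 - 22*y - 24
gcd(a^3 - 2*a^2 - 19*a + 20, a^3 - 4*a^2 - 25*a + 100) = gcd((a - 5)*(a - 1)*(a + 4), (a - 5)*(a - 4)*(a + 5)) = a - 5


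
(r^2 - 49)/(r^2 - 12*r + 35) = (r + 7)/(r - 5)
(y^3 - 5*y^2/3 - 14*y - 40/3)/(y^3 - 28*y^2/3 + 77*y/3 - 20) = (3*y^2 + 10*y + 8)/(3*y^2 - 13*y + 12)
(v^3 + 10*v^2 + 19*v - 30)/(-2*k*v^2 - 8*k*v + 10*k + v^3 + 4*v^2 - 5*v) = (v + 6)/(-2*k + v)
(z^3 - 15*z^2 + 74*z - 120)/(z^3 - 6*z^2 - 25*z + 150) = (z - 4)/(z + 5)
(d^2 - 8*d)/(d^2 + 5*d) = (d - 8)/(d + 5)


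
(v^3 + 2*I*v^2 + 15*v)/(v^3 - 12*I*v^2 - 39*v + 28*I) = v*(v^2 + 2*I*v + 15)/(v^3 - 12*I*v^2 - 39*v + 28*I)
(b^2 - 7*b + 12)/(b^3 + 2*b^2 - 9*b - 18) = (b - 4)/(b^2 + 5*b + 6)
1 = 1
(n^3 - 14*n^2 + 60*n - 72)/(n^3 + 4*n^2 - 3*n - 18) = (n^2 - 12*n + 36)/(n^2 + 6*n + 9)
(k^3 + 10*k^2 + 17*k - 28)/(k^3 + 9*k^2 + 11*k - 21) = (k + 4)/(k + 3)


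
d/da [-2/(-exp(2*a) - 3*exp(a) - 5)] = (-4*exp(a) - 6)*exp(a)/(exp(2*a) + 3*exp(a) + 5)^2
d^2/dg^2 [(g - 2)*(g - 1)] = 2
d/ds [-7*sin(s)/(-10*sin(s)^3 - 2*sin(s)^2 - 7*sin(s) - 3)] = 7*(-20*sin(s)^3 - 2*sin(s)^2 + 3)*cos(s)/(10*sin(s)^3 + 2*sin(s)^2 + 7*sin(s) + 3)^2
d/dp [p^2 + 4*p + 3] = 2*p + 4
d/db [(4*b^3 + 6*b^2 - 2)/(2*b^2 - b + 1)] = 2*(4*b^4 - 4*b^3 + 3*b^2 + 10*b - 1)/(4*b^4 - 4*b^3 + 5*b^2 - 2*b + 1)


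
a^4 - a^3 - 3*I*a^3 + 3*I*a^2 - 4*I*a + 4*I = (a - 2*I)^2*(-I*a + 1)*(I*a - I)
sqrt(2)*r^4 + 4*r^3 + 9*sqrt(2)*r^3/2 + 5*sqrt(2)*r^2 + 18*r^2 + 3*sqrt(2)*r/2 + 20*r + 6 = (r + 1/2)*(r + 3)*(r + 2*sqrt(2))*(sqrt(2)*r + sqrt(2))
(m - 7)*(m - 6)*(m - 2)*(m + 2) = m^4 - 13*m^3 + 38*m^2 + 52*m - 168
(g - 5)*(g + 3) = g^2 - 2*g - 15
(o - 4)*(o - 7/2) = o^2 - 15*o/2 + 14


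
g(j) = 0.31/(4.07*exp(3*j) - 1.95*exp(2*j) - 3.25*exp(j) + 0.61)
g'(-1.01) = 0.85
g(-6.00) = 0.52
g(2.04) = 0.00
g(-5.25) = 0.52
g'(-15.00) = 0.00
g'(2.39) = -0.00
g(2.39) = 0.00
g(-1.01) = -0.49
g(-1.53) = -2.16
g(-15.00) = 0.51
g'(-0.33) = -0.04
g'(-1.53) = 11.43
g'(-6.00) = 0.01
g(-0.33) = -0.25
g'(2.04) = -0.00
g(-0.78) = -0.35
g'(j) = 0.31*(-12.21*exp(3*j) + 3.9*exp(2*j) + 3.25*exp(j))/(4.07*exp(3*j) - 1.95*exp(2*j) - 3.25*exp(j) + 0.61)^2 = (-3.7851*exp(2*j) + 1.209*exp(j) + 1.0075)*exp(j)/(4.07*exp(3*j) - 1.95*exp(2*j) - 3.25*exp(j) + 0.61)^2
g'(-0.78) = 0.44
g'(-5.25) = 0.02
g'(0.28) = -0.98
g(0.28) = 0.13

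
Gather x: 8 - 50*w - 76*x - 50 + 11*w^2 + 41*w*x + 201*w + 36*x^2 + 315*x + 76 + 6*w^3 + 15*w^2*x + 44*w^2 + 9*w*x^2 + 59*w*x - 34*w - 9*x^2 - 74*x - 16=6*w^3 + 55*w^2 + 117*w + x^2*(9*w + 27) + x*(15*w^2 + 100*w + 165) + 18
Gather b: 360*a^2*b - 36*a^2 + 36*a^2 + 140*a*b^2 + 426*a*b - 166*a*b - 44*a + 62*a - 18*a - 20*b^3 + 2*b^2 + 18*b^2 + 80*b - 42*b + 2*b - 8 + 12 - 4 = -20*b^3 + b^2*(140*a + 20) + b*(360*a^2 + 260*a + 40)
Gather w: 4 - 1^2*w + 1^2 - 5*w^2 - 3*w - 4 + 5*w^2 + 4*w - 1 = 0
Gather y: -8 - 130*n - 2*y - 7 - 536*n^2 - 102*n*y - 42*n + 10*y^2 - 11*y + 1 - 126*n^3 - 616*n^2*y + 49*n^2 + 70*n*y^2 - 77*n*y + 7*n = -126*n^3 - 487*n^2 - 165*n + y^2*(70*n + 10) + y*(-616*n^2 - 179*n - 13) - 14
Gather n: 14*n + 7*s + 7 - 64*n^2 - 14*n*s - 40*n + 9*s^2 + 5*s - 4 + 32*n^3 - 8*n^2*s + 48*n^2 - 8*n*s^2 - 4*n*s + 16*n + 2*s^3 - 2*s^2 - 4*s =32*n^3 + n^2*(-8*s - 16) + n*(-8*s^2 - 18*s - 10) + 2*s^3 + 7*s^2 + 8*s + 3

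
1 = 1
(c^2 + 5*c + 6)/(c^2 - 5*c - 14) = (c + 3)/(c - 7)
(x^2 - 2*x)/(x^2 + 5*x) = (x - 2)/(x + 5)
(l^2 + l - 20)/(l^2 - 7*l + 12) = (l + 5)/(l - 3)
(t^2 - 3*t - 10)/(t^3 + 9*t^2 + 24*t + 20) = (t - 5)/(t^2 + 7*t + 10)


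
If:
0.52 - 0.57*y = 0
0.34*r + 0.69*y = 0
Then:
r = -1.85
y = 0.91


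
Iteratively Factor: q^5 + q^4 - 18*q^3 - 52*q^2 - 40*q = (q)*(q^4 + q^3 - 18*q^2 - 52*q - 40) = q*(q + 2)*(q^3 - q^2 - 16*q - 20) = q*(q + 2)^2*(q^2 - 3*q - 10) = q*(q - 5)*(q + 2)^2*(q + 2)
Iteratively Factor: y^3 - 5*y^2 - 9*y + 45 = (y - 3)*(y^2 - 2*y - 15) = (y - 5)*(y - 3)*(y + 3)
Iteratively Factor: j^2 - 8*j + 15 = (j - 3)*(j - 5)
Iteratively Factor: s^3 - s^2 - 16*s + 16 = (s - 1)*(s^2 - 16) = (s - 4)*(s - 1)*(s + 4)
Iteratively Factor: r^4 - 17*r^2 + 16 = (r + 4)*(r^3 - 4*r^2 - r + 4) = (r - 4)*(r + 4)*(r^2 - 1) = (r - 4)*(r - 1)*(r + 4)*(r + 1)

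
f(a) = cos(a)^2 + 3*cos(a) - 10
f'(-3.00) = 0.14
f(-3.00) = -11.99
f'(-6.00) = -1.37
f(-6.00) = -6.20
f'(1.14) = -3.48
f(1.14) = -8.57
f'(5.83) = 2.10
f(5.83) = -6.49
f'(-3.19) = -0.05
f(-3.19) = -12.00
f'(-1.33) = 3.38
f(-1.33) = -9.23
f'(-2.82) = 0.35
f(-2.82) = -11.95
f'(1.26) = -3.44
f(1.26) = -8.99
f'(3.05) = -0.09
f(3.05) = -12.00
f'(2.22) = -1.43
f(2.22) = -11.45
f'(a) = -2*sin(a)*cos(a) - 3*sin(a)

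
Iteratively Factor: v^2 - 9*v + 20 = (v - 4)*(v - 5)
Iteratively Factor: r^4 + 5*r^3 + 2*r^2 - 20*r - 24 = (r - 2)*(r^3 + 7*r^2 + 16*r + 12) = (r - 2)*(r + 2)*(r^2 + 5*r + 6) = (r - 2)*(r + 2)^2*(r + 3)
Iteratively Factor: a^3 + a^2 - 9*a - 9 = (a + 3)*(a^2 - 2*a - 3) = (a - 3)*(a + 3)*(a + 1)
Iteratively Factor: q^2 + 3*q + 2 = (q + 1)*(q + 2)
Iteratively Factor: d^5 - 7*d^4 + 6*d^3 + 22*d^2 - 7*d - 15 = (d - 5)*(d^4 - 2*d^3 - 4*d^2 + 2*d + 3) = (d - 5)*(d + 1)*(d^3 - 3*d^2 - d + 3) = (d - 5)*(d + 1)^2*(d^2 - 4*d + 3) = (d - 5)*(d - 3)*(d + 1)^2*(d - 1)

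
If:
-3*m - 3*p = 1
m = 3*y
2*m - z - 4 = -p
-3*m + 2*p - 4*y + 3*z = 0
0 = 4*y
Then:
No Solution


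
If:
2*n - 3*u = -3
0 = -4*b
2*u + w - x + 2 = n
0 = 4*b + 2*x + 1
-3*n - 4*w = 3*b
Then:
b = 0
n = 54/5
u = 41/5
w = -81/10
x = -1/2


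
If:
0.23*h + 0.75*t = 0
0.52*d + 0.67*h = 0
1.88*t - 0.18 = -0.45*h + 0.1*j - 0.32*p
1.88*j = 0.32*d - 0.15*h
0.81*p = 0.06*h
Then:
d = 3.18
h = -2.47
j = 0.74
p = -0.18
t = 0.76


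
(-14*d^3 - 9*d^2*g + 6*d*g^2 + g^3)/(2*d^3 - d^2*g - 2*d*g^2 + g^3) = (-7*d - g)/(d - g)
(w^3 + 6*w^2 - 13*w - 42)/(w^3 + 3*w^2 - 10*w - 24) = (w + 7)/(w + 4)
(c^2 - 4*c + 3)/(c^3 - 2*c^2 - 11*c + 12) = (c - 3)/(c^2 - c - 12)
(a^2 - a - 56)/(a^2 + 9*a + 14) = (a - 8)/(a + 2)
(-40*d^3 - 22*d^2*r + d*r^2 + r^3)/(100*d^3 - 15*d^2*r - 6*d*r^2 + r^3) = (2*d + r)/(-5*d + r)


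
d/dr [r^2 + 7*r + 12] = 2*r + 7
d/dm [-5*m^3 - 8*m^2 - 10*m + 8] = -15*m^2 - 16*m - 10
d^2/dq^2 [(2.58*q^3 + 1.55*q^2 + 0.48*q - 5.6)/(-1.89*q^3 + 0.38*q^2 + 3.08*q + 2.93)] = (-2.8421709430404e-14*q^7 - 14.779422*q^6 - 100.399824*q^5 + 16.529184*q^4 - 229.822226*q^3 - 351.980724*q^2 + 95.7045*q + 75.827834)/(6.751269*q^9 - 4.072194*q^8 - 32.187456*q^7 - 18.181295*q^6 + 65.079588*q^5 + 90.252924*q^4 - 1.117361*q^3 - 93.172242*q^2 - 79.324476*q - 25.153757)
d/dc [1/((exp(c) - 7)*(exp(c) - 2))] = (9 - 2*exp(c))*exp(c)/(exp(4*c) - 18*exp(3*c) + 109*exp(2*c) - 252*exp(c) + 196)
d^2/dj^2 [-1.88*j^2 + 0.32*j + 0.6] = -3.76000000000000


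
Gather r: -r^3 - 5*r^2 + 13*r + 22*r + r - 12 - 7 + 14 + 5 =-r^3 - 5*r^2 + 36*r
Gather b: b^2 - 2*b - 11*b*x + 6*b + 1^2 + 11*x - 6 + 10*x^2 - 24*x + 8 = b^2 + b*(4 - 11*x) + 10*x^2 - 13*x + 3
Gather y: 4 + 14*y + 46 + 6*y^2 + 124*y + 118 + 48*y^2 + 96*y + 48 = 54*y^2 + 234*y + 216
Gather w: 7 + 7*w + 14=7*w + 21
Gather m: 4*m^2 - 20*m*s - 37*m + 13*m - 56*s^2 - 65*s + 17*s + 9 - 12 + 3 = 4*m^2 + m*(-20*s - 24) - 56*s^2 - 48*s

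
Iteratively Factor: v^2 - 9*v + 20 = (v - 5)*(v - 4)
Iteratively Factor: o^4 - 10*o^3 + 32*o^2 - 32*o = (o)*(o^3 - 10*o^2 + 32*o - 32) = o*(o - 4)*(o^2 - 6*o + 8) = o*(o - 4)*(o - 2)*(o - 4)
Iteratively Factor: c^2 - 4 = (c + 2)*(c - 2)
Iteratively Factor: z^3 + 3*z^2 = (z)*(z^2 + 3*z) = z^2*(z + 3)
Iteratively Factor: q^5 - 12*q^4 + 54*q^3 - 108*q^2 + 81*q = (q)*(q^4 - 12*q^3 + 54*q^2 - 108*q + 81) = q*(q - 3)*(q^3 - 9*q^2 + 27*q - 27) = q*(q - 3)^2*(q^2 - 6*q + 9) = q*(q - 3)^3*(q - 3)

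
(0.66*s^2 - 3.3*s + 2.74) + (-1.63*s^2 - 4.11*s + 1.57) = -0.97*s^2 - 7.41*s + 4.31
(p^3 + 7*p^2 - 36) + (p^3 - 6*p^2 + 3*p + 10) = 2*p^3 + p^2 + 3*p - 26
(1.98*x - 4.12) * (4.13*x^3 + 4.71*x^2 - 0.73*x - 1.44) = 8.1774*x^4 - 7.6898*x^3 - 20.8506*x^2 + 0.1564*x + 5.9328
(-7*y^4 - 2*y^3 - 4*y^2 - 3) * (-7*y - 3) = 49*y^5 + 35*y^4 + 34*y^3 + 12*y^2 + 21*y + 9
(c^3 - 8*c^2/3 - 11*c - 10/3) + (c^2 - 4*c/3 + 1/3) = c^3 - 5*c^2/3 - 37*c/3 - 3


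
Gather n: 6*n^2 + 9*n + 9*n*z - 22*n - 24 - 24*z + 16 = 6*n^2 + n*(9*z - 13) - 24*z - 8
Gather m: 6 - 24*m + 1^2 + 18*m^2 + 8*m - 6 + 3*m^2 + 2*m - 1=21*m^2 - 14*m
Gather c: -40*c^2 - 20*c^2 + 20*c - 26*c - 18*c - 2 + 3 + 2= -60*c^2 - 24*c + 3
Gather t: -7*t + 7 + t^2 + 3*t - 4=t^2 - 4*t + 3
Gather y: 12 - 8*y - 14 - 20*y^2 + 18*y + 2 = -20*y^2 + 10*y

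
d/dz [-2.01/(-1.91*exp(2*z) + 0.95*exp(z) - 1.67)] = (1.9095 - 7.6782*exp(z))*exp(z)/(1.91*exp(2*z) - 0.95*exp(z) + 1.67)^2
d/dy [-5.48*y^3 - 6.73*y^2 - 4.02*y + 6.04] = -16.44*y^2 - 13.46*y - 4.02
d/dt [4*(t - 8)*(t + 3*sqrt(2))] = 8*t - 32 + 12*sqrt(2)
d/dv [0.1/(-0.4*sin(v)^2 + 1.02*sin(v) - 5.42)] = (0.08*sin(v) - 0.102)*cos(v)/(0.4*sin(v)^2 - 1.02*sin(v) + 5.42)^2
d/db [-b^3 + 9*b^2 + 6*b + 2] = -3*b^2 + 18*b + 6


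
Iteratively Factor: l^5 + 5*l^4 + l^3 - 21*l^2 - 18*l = (l + 1)*(l^4 + 4*l^3 - 3*l^2 - 18*l) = (l + 1)*(l + 3)*(l^3 + l^2 - 6*l) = (l + 1)*(l + 3)^2*(l^2 - 2*l) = (l - 2)*(l + 1)*(l + 3)^2*(l)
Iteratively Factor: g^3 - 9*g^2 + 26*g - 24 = (g - 3)*(g^2 - 6*g + 8) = (g - 4)*(g - 3)*(g - 2)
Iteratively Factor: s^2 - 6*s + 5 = (s - 1)*(s - 5)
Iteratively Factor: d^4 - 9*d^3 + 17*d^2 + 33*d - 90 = (d - 3)*(d^3 - 6*d^2 - d + 30) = (d - 3)^2*(d^2 - 3*d - 10) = (d - 3)^2*(d + 2)*(d - 5)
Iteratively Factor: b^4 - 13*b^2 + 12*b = (b)*(b^3 - 13*b + 12) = b*(b - 1)*(b^2 + b - 12) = b*(b - 1)*(b + 4)*(b - 3)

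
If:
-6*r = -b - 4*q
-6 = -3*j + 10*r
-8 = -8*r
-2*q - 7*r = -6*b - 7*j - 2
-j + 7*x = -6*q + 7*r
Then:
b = -176/39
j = 16/3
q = 205/78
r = 1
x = -134/273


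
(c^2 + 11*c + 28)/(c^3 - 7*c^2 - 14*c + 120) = (c + 7)/(c^2 - 11*c + 30)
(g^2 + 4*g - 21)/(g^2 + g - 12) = (g + 7)/(g + 4)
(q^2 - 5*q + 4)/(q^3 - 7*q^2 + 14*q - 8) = 1/(q - 2)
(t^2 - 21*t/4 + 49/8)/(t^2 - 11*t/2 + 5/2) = (8*t^2 - 42*t + 49)/(4*(2*t^2 - 11*t + 5))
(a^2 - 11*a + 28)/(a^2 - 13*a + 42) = (a - 4)/(a - 6)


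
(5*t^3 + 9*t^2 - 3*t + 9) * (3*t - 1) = 15*t^4 + 22*t^3 - 18*t^2 + 30*t - 9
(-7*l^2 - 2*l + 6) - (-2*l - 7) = 13 - 7*l^2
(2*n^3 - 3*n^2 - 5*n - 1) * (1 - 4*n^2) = -8*n^5 + 12*n^4 + 22*n^3 + n^2 - 5*n - 1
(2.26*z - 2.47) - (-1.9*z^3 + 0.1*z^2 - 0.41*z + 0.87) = 1.9*z^3 - 0.1*z^2 + 2.67*z - 3.34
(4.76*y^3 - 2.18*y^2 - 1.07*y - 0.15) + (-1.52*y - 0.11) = 4.76*y^3 - 2.18*y^2 - 2.59*y - 0.26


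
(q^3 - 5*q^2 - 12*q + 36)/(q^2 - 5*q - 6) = (q^2 + q - 6)/(q + 1)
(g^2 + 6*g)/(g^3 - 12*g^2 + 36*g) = (g + 6)/(g^2 - 12*g + 36)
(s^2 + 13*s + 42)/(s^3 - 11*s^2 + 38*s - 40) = (s^2 + 13*s + 42)/(s^3 - 11*s^2 + 38*s - 40)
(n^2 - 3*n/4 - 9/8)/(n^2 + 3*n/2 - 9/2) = (n + 3/4)/(n + 3)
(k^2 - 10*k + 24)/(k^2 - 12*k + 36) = (k - 4)/(k - 6)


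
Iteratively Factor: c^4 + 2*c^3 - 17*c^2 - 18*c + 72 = (c - 2)*(c^3 + 4*c^2 - 9*c - 36) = (c - 3)*(c - 2)*(c^2 + 7*c + 12) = (c - 3)*(c - 2)*(c + 3)*(c + 4)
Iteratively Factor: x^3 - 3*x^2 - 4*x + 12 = (x - 3)*(x^2 - 4) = (x - 3)*(x - 2)*(x + 2)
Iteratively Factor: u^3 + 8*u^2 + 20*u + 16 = (u + 2)*(u^2 + 6*u + 8) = (u + 2)*(u + 4)*(u + 2)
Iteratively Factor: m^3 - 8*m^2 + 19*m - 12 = (m - 3)*(m^2 - 5*m + 4) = (m - 4)*(m - 3)*(m - 1)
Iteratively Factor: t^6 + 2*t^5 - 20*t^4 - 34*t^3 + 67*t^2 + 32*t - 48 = (t + 3)*(t^5 - t^4 - 17*t^3 + 17*t^2 + 16*t - 16) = (t - 1)*(t + 3)*(t^4 - 17*t^2 + 16) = (t - 1)*(t + 3)*(t + 4)*(t^3 - 4*t^2 - t + 4) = (t - 1)*(t + 1)*(t + 3)*(t + 4)*(t^2 - 5*t + 4) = (t - 4)*(t - 1)*(t + 1)*(t + 3)*(t + 4)*(t - 1)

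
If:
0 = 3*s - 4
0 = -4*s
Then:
No Solution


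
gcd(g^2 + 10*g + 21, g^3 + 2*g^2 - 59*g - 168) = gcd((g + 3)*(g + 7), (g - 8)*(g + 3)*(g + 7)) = g^2 + 10*g + 21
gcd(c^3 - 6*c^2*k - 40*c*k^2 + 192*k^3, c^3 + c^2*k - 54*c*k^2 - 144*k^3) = c^2 - 2*c*k - 48*k^2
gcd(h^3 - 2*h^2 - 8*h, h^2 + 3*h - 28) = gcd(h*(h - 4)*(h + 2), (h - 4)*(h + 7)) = h - 4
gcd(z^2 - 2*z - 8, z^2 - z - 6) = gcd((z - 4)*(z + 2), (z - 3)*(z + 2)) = z + 2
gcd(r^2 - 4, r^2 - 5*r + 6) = r - 2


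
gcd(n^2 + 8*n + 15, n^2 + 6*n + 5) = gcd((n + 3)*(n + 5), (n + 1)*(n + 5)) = n + 5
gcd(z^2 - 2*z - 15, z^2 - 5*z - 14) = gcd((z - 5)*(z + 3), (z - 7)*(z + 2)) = 1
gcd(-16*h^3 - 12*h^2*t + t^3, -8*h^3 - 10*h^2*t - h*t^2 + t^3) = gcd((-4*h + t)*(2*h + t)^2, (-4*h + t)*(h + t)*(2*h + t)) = -8*h^2 - 2*h*t + t^2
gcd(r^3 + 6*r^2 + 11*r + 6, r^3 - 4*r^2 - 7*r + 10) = r + 2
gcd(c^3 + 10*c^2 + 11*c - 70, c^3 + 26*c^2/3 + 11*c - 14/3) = c + 7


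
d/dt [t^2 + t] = 2*t + 1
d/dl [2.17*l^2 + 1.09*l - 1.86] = 4.34*l + 1.09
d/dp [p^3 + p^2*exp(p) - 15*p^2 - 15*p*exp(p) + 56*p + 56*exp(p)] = p^2*exp(p) + 3*p^2 - 13*p*exp(p) - 30*p + 41*exp(p) + 56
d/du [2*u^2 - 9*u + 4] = 4*u - 9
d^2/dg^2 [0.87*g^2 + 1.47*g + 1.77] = 1.74000000000000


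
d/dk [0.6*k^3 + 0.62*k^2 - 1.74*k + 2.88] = 1.8*k^2 + 1.24*k - 1.74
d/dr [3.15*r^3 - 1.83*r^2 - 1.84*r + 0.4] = 9.45*r^2 - 3.66*r - 1.84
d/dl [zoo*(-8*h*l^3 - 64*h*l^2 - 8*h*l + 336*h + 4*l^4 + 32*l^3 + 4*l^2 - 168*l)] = zoo*(h*l^2 + h*l + h + l^3 + l^2 + l + 1)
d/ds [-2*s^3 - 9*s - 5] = -6*s^2 - 9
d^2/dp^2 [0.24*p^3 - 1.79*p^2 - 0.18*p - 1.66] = 1.44*p - 3.58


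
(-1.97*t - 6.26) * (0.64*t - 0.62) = -1.2608*t^2 - 2.785*t + 3.8812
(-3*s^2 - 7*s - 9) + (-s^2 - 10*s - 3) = -4*s^2 - 17*s - 12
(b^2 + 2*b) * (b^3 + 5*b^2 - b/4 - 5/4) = b^5 + 7*b^4 + 39*b^3/4 - 7*b^2/4 - 5*b/2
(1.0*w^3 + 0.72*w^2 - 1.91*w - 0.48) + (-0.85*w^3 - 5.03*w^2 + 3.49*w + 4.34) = 0.15*w^3 - 4.31*w^2 + 1.58*w + 3.86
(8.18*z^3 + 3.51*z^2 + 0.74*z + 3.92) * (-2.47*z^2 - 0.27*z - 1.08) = -20.2046*z^5 - 10.8783*z^4 - 11.6099*z^3 - 13.673*z^2 - 1.8576*z - 4.2336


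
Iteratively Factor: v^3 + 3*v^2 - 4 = (v - 1)*(v^2 + 4*v + 4) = (v - 1)*(v + 2)*(v + 2)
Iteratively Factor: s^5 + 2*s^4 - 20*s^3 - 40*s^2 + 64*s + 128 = (s - 2)*(s^4 + 4*s^3 - 12*s^2 - 64*s - 64) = (s - 2)*(s + 2)*(s^3 + 2*s^2 - 16*s - 32) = (s - 2)*(s + 2)*(s + 4)*(s^2 - 2*s - 8) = (s - 4)*(s - 2)*(s + 2)*(s + 4)*(s + 2)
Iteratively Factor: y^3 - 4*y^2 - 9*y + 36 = (y - 4)*(y^2 - 9) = (y - 4)*(y + 3)*(y - 3)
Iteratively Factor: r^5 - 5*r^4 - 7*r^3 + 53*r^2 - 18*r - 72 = (r - 4)*(r^4 - r^3 - 11*r^2 + 9*r + 18) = (r - 4)*(r + 1)*(r^3 - 2*r^2 - 9*r + 18) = (r - 4)*(r - 3)*(r + 1)*(r^2 + r - 6) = (r - 4)*(r - 3)*(r - 2)*(r + 1)*(r + 3)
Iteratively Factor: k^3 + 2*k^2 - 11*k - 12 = (k + 4)*(k^2 - 2*k - 3) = (k + 1)*(k + 4)*(k - 3)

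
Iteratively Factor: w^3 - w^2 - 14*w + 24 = (w - 2)*(w^2 + w - 12) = (w - 3)*(w - 2)*(w + 4)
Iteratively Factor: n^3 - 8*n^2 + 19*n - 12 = (n - 3)*(n^2 - 5*n + 4) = (n - 4)*(n - 3)*(n - 1)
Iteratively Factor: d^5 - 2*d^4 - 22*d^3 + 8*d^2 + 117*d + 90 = (d - 5)*(d^4 + 3*d^3 - 7*d^2 - 27*d - 18) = (d - 5)*(d + 1)*(d^3 + 2*d^2 - 9*d - 18) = (d - 5)*(d + 1)*(d + 3)*(d^2 - d - 6) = (d - 5)*(d - 3)*(d + 1)*(d + 3)*(d + 2)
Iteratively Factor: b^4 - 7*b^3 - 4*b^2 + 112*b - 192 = (b - 4)*(b^3 - 3*b^2 - 16*b + 48) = (b - 4)*(b + 4)*(b^2 - 7*b + 12) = (b - 4)^2*(b + 4)*(b - 3)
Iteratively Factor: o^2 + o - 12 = (o + 4)*(o - 3)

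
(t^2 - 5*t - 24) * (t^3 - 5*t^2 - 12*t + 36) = t^5 - 10*t^4 - 11*t^3 + 216*t^2 + 108*t - 864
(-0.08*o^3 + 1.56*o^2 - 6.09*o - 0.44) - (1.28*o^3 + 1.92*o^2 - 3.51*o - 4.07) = -1.36*o^3 - 0.36*o^2 - 2.58*o + 3.63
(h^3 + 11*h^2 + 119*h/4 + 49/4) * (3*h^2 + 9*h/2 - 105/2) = 3*h^5 + 75*h^4/2 + 345*h^3/4 - 3255*h^2/8 - 6027*h/4 - 5145/8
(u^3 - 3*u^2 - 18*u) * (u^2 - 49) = u^5 - 3*u^4 - 67*u^3 + 147*u^2 + 882*u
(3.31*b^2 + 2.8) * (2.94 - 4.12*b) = -13.6372*b^3 + 9.7314*b^2 - 11.536*b + 8.232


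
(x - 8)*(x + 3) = x^2 - 5*x - 24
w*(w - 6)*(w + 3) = w^3 - 3*w^2 - 18*w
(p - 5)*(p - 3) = p^2 - 8*p + 15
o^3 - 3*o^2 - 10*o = o*(o - 5)*(o + 2)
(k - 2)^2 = k^2 - 4*k + 4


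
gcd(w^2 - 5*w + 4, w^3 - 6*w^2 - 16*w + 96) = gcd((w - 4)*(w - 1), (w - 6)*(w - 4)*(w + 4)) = w - 4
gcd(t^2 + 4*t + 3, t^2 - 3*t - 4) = t + 1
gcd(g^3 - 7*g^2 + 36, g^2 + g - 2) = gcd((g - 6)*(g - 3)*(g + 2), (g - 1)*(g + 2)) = g + 2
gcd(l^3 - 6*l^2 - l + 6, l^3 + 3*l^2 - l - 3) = l^2 - 1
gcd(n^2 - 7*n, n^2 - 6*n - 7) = n - 7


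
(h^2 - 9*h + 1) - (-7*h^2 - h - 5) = 8*h^2 - 8*h + 6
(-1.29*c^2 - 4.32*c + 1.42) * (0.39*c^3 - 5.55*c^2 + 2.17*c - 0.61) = -0.5031*c^5 + 5.4747*c^4 + 21.7305*c^3 - 16.4685*c^2 + 5.7166*c - 0.8662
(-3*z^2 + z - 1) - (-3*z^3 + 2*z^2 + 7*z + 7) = 3*z^3 - 5*z^2 - 6*z - 8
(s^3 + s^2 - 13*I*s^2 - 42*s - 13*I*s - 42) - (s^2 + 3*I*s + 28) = s^3 - 13*I*s^2 - 42*s - 16*I*s - 70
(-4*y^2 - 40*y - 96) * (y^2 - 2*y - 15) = -4*y^4 - 32*y^3 + 44*y^2 + 792*y + 1440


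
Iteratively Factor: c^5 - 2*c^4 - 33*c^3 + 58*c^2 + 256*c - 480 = (c - 5)*(c^4 + 3*c^3 - 18*c^2 - 32*c + 96) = (c - 5)*(c + 4)*(c^3 - c^2 - 14*c + 24) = (c - 5)*(c + 4)^2*(c^2 - 5*c + 6) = (c - 5)*(c - 2)*(c + 4)^2*(c - 3)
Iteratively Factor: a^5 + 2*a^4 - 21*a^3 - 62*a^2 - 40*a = (a + 1)*(a^4 + a^3 - 22*a^2 - 40*a) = (a + 1)*(a + 4)*(a^3 - 3*a^2 - 10*a) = (a - 5)*(a + 1)*(a + 4)*(a^2 + 2*a) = a*(a - 5)*(a + 1)*(a + 4)*(a + 2)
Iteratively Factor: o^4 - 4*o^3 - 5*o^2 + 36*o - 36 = (o + 3)*(o^3 - 7*o^2 + 16*o - 12) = (o - 3)*(o + 3)*(o^2 - 4*o + 4) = (o - 3)*(o - 2)*(o + 3)*(o - 2)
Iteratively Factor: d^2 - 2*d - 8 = (d - 4)*(d + 2)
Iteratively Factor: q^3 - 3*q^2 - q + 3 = (q - 3)*(q^2 - 1) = (q - 3)*(q + 1)*(q - 1)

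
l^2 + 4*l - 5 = (l - 1)*(l + 5)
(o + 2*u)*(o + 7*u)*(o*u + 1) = o^3*u + 9*o^2*u^2 + o^2 + 14*o*u^3 + 9*o*u + 14*u^2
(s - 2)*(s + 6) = s^2 + 4*s - 12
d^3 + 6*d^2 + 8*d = d*(d + 2)*(d + 4)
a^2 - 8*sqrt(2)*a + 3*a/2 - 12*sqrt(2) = (a + 3/2)*(a - 8*sqrt(2))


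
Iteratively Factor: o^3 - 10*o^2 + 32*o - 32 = (o - 4)*(o^2 - 6*o + 8) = (o - 4)*(o - 2)*(o - 4)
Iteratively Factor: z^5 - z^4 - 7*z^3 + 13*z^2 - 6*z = (z - 2)*(z^4 + z^3 - 5*z^2 + 3*z) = z*(z - 2)*(z^3 + z^2 - 5*z + 3) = z*(z - 2)*(z - 1)*(z^2 + 2*z - 3) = z*(z - 2)*(z - 1)*(z + 3)*(z - 1)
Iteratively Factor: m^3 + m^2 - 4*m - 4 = (m + 2)*(m^2 - m - 2) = (m + 1)*(m + 2)*(m - 2)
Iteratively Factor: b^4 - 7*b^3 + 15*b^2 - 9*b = (b)*(b^3 - 7*b^2 + 15*b - 9) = b*(b - 3)*(b^2 - 4*b + 3) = b*(b - 3)*(b - 1)*(b - 3)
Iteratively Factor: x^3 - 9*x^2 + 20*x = (x - 5)*(x^2 - 4*x) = x*(x - 5)*(x - 4)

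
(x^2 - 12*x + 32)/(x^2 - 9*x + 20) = (x - 8)/(x - 5)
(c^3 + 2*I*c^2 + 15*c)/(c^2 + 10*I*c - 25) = c*(c - 3*I)/(c + 5*I)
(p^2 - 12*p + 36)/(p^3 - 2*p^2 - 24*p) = (p - 6)/(p*(p + 4))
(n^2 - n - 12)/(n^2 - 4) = (n^2 - n - 12)/(n^2 - 4)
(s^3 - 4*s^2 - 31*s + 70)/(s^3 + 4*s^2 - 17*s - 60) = (s^2 - 9*s + 14)/(s^2 - s - 12)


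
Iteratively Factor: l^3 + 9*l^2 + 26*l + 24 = (l + 2)*(l^2 + 7*l + 12) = (l + 2)*(l + 4)*(l + 3)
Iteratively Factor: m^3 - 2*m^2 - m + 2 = (m - 2)*(m^2 - 1) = (m - 2)*(m + 1)*(m - 1)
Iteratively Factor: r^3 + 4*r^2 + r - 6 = (r - 1)*(r^2 + 5*r + 6) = (r - 1)*(r + 3)*(r + 2)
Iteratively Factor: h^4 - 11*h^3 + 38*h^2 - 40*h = (h)*(h^3 - 11*h^2 + 38*h - 40) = h*(h - 4)*(h^2 - 7*h + 10) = h*(h - 4)*(h - 2)*(h - 5)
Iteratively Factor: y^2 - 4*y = (y)*(y - 4)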